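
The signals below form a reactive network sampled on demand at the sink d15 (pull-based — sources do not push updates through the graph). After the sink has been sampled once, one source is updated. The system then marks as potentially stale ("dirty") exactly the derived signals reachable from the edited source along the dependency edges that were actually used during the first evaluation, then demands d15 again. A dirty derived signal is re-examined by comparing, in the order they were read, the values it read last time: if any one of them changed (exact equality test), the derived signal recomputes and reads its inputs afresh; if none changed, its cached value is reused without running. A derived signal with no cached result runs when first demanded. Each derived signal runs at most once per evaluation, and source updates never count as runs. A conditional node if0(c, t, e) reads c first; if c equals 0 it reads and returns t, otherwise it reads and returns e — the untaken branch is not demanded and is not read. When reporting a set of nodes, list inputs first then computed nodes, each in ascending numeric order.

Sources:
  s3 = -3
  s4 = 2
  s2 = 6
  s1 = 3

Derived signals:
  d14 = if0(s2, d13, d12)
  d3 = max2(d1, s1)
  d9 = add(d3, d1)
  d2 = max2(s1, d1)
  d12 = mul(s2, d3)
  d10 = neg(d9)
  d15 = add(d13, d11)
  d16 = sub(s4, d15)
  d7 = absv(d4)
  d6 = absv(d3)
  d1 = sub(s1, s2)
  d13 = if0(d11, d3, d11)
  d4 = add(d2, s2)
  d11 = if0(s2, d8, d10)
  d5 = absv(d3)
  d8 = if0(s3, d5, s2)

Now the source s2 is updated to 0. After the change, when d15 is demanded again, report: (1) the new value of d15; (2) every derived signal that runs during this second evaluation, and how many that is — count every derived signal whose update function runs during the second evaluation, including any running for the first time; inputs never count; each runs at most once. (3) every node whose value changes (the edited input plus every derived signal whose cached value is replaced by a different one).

Initial pass — values computed on the first demand:
  d1 = sub(3, 6) = -3
  d3 = max2(-3, 3) = 3
  d9 = add(3, -3) = 0
  d10 = neg(0) = 0
  d11 = if0(s2=6 -> else branch d10) = 0
  d13 = if0(d11=0 -> then branch d3) = 3
  d15 = add(3, 0) = 3

Second demand — change propagation:
  d1: re-runs because s2 6->0; new result 3.
  d3: re-runs because d1 -3->3; new result 3 (unchanged).
  d8: newly demanded (no cache) — executes and yields 0.
  d9: dirty yet unreached — the second evaluation never asks for it.
  d10: dirty yet unreached — the second evaluation never asks for it.
  d11: re-runs because s2 6->0; new result 0 (unchanged).
  d13: re-examined; everything it read last time is the same (d11 unchanged, d3 unchanged) — cache 3 kept, no run.
  d15: re-examined; everything it read last time is the same (d13 unchanged, d11 unchanged) — cache 3 kept, no run.

The important point: the flipped condition redirects demand; d9, d10 are left stale, never re-checked.

d15 now evaluates to 3.
Run set: d1, d3, d8, d11 (4 run).
Changed values: s2, d1.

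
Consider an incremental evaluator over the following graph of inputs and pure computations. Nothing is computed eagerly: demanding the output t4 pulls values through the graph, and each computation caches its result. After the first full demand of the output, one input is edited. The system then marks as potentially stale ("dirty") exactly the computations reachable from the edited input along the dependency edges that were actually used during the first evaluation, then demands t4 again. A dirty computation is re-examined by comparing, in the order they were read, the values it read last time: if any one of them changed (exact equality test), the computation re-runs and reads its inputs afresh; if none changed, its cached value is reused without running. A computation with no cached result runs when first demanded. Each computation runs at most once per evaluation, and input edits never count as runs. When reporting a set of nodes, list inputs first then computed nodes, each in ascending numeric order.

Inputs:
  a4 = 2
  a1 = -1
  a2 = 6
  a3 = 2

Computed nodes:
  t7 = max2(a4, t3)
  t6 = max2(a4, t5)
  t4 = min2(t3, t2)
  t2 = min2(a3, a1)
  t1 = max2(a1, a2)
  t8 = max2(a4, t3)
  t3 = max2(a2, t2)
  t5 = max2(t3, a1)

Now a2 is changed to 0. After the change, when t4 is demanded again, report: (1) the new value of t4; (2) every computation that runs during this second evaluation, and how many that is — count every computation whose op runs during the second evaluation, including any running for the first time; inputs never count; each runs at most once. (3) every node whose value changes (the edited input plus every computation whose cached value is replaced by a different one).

t4 now evaluates to -1.
Run set: t3, t4 (2 run).
Changed values: a2, t3.

Initial pass — values computed on the first demand:
  t2 = min2(2, -1) = -1
  t3 = max2(6, -1) = 6
  t4 = min2(6, -1) = -1

Second demand — change propagation:
  t3: re-runs because a2 6->0; new result 0.
  t4: re-runs because t3 6->0; new result -1 (unchanged).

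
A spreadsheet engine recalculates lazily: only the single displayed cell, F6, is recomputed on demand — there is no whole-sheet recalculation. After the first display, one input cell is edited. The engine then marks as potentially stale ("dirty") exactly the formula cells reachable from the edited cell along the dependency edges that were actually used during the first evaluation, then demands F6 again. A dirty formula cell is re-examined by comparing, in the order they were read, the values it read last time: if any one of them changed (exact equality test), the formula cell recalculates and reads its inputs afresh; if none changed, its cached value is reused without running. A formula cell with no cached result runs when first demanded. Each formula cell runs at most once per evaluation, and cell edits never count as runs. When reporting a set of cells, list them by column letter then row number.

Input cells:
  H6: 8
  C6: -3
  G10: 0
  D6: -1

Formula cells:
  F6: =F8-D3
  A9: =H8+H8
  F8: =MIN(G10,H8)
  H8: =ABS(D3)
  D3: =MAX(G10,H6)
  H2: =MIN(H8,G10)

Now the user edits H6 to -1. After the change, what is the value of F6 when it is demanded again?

First evaluation (everything demanded from the output):
  D3 = MAX(0, 8) = 8
  H8 = ABS(8) = 8
  F8 = MIN(0, 8) = 0
  F6 = 0 - 8 = -8

Propagation after the edit:
  D3: runs — H6 8->-1; result 0.
  H8: runs — D3 8->0; result 0.
  F8: runs — H8 8->0; result 0 (same value as before).
  F6: runs — D3 8->0; result 0.

New value of F6: 0.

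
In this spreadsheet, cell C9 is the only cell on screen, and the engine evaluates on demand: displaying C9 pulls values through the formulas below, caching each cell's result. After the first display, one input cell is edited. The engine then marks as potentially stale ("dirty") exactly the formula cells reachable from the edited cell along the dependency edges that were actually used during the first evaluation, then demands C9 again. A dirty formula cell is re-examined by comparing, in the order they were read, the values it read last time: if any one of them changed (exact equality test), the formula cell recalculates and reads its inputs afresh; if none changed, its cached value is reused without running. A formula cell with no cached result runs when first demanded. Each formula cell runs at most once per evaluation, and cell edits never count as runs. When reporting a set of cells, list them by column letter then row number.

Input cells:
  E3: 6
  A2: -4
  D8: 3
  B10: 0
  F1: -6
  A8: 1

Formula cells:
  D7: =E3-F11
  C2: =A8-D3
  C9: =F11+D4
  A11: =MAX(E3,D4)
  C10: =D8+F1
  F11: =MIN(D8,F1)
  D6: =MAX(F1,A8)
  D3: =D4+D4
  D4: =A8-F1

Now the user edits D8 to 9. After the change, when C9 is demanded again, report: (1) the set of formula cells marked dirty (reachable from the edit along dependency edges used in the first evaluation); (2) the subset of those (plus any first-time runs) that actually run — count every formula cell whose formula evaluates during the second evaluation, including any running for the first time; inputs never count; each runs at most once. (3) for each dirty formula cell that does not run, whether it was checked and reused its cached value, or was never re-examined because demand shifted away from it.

Initial pass — values computed on the first demand:
  D4 = 1 - -6 = 7
  F11 = MIN(3, -6) = -6
  C9 = -6 + 7 = 1

Second demand — change propagation:
  F11: re-runs because D8 3->9; new result -6 (unchanged).
  C9: re-examined; everything it read last time is the same (F11 unchanged, D4 unchanged) — cache 1 kept, no run.

The important point: F11 recomputes to an identical value, and the output ends up unchanged.

Dirty set: C9, F11.
Run set: F11 (1 run).
Re-examined without running (cache reused): C9.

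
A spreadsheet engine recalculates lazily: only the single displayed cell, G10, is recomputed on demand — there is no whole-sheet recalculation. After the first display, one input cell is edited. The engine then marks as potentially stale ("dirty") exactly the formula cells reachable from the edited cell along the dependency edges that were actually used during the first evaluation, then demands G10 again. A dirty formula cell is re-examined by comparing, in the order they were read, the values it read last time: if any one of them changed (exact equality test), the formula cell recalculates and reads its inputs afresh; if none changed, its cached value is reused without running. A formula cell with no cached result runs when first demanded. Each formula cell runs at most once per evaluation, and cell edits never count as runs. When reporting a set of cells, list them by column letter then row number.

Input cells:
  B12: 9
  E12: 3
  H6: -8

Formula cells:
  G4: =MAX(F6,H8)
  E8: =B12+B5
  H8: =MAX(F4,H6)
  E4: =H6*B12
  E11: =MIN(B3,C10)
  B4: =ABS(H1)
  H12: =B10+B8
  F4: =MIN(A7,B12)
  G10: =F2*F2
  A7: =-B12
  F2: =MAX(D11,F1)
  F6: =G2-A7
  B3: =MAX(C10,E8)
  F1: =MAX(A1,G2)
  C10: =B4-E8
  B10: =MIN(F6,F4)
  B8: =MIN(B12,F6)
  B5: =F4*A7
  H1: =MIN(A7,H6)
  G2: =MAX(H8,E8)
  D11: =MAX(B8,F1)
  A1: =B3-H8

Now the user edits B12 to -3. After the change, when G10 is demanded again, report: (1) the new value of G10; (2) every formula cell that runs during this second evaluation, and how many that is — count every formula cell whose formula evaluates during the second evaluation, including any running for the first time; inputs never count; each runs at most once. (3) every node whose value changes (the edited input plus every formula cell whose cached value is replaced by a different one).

First evaluation (everything demanded from the output):
  A7 = -(9) = -9
  F4 = MIN(-9, 9) = -9
  B5 = -9 * -9 = 81
  E8 = 9 + 81 = 90
  H1 = MIN(-9, -8) = -9
  B4 = ABS(-9) = 9
  C10 = 9 - 90 = -81
  B3 = MAX(-81, 90) = 90
  H8 = MAX(-9, -8) = -8
  A1 = 90 - -8 = 98
  G2 = MAX(-8, 90) = 90
  F1 = MAX(98, 90) = 98
  F6 = 90 - -9 = 99
  B8 = MIN(9, 99) = 9
  D11 = MAX(9, 98) = 98
  F2 = MAX(98, 98) = 98
  G10 = 98 * 98 = 9604

Propagation after the edit:
  A7: runs — B12 9->-3; result 3.
  F4: runs — A7 -9->3; B12 9->-3; result -3.
  B5: runs — F4 -9->-3; A7 -9->3; result -9.
  E8: runs — B12 9->-3; B5 81->-9; result -12.
  H1: runs — A7 -9->3; result -8.
  B4: runs — H1 -9->-8; result 8.
  C10: runs — B4 9->8; E8 90->-12; result 20.
  B3: runs — C10 -81->20; E8 90->-12; result 20.
  H8: runs — F4 -9->-3; result -3.
  A1: runs — B3 90->20; H8 -8->-3; result 23.
  G2: runs — H8 -8->-3; E8 90->-12; result -3.
  F1: runs — A1 98->23; G2 90->-3; result 23.
  F6: runs — G2 90->-3; A7 -9->3; result -6.
  B8: runs — B12 9->-3; F6 99->-6; result -6.
  D11: runs — B8 9->-6; F1 98->23; result 23.
  F2: runs — D11 98->23; F1 98->23; result 23.
  G10: runs — F2 98->23; F2 98->23; result 529.

New value of G10: 529.
Formula cells that run: A1, A7, B3, B4, B5, B8, C10, D11, E8, F1, F2, F4, F6, G2, G10, H1, H8 — 17 in total.
Values that change: A1, A7, B3, B4, B5, B8, B12, C10, D11, E8, F1, F2, F4, F6, G2, G10, H1, H8.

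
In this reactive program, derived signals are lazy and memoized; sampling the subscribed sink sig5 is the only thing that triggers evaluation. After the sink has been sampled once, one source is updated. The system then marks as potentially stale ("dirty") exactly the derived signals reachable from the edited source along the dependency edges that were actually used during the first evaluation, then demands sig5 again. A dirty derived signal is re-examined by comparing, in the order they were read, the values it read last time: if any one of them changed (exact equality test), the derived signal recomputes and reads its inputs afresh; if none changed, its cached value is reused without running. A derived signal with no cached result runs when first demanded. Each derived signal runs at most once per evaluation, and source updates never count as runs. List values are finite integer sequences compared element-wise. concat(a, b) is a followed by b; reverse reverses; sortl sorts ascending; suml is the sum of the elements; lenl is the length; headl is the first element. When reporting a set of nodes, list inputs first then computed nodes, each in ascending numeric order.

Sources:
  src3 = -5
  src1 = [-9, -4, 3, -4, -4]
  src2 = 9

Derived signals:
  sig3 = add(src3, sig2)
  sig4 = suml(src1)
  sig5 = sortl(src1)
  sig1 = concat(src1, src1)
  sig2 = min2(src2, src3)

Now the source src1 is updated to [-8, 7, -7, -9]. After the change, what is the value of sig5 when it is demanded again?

First demand of the output computes:
  sig5 = sortl([-9, -4, 3, -4, -4]) = [-9, -4, -4, -4, 3]

After the edit, cleaning proceeds:
  sig5: a read changed (src1 [-9, -4, 3, -4, -4]->[-8, 7, -7, -9]) — executes, giving [-9, -8, -7, 7].

Demanding sig5 again yields [-9, -8, -7, 7].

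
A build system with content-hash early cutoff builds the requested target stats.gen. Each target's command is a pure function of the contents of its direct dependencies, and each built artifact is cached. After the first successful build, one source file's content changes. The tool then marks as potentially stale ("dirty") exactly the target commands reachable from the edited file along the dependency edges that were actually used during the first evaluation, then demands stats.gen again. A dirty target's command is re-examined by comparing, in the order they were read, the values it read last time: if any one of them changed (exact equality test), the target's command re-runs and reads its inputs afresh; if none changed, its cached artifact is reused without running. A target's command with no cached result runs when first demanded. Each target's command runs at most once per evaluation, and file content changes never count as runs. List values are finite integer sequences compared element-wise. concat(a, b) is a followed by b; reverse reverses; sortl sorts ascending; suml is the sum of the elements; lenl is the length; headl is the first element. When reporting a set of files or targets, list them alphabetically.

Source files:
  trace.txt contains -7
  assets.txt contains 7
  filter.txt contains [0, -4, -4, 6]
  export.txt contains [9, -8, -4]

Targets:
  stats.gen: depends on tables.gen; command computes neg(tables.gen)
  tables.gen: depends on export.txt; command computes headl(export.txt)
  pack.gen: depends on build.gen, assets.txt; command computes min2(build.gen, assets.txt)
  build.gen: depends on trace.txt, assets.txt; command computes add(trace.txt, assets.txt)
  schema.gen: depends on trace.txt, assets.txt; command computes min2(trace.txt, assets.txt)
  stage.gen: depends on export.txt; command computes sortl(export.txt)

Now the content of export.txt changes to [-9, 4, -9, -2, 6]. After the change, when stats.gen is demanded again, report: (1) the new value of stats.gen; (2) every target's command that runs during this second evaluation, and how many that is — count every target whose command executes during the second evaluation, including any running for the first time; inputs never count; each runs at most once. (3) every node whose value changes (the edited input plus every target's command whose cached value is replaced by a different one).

New value of stats.gen: 9.
Target commands that run: stats.gen, tables.gen — 2 in total.
Values that change: export.txt, stats.gen, tables.gen.

First evaluation (everything demanded from the output):
  tables.gen = headl([9, -8, -4]) = 9
  stats.gen = neg(9) = -9

Propagation after the edit:
  tables.gen: runs — export.txt [9, -8, -4]->[-9, 4, -9, -2, 6]; result -9.
  stats.gen: runs — tables.gen 9->-9; result 9.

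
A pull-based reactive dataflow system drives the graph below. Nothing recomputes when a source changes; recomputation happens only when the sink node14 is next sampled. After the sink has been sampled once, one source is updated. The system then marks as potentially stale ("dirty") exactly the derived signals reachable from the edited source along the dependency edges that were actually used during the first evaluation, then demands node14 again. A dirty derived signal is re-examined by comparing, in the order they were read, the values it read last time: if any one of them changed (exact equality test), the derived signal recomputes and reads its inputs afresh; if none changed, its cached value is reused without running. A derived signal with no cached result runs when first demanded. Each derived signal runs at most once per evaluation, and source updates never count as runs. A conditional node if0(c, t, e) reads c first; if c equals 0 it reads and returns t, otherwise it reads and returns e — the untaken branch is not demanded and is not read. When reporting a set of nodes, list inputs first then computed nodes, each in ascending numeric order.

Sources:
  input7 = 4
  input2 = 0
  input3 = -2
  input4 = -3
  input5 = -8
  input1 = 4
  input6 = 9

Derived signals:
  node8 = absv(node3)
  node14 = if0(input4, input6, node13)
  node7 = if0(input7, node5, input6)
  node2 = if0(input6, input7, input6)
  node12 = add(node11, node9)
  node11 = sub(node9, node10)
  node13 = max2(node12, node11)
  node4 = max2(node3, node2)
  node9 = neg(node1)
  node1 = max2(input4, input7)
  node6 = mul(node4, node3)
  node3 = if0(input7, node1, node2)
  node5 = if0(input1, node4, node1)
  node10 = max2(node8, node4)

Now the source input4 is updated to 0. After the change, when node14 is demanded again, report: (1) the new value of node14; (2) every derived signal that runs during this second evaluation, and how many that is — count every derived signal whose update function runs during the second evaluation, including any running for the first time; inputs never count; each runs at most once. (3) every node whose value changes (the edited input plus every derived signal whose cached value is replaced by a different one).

First evaluation (everything demanded from the output):
  node1 = max2(-3, 4) = 4
  node2 = if0(input6=9 -> else branch input6) = 9
  node3 = if0(input7=4 -> else branch node2) = 9
  node4 = max2(9, 9) = 9
  node8 = absv(9) = 9
  node9 = neg(4) = -4
  node10 = max2(9, 9) = 9
  node11 = sub(-4, 9) = -13
  node12 = add(-13, -4) = -17
  node13 = max2(-17, -13) = -13
  node14 = if0(input4=-3 -> else branch node13) = -13

Propagation after the edit:
  node1: marked dirty but never re-examined — demand shifted away from it.
  node9: marked dirty but never re-examined — demand shifted away from it.
  node11: marked dirty but never re-examined — demand shifted away from it.
  node12: marked dirty but never re-examined — demand shifted away from it.
  node13: marked dirty but never re-examined — demand shifted away from it.
  node14: runs — input4 -3->0; result 9.

Key observation: a condition flipped, so demand moved to the other branch — node1, node9, node11, node12, node13 are never re-examined.

New value of node14: 9.
Derived signals that run: node14 — 1 in total.
Values that change: input4, node14.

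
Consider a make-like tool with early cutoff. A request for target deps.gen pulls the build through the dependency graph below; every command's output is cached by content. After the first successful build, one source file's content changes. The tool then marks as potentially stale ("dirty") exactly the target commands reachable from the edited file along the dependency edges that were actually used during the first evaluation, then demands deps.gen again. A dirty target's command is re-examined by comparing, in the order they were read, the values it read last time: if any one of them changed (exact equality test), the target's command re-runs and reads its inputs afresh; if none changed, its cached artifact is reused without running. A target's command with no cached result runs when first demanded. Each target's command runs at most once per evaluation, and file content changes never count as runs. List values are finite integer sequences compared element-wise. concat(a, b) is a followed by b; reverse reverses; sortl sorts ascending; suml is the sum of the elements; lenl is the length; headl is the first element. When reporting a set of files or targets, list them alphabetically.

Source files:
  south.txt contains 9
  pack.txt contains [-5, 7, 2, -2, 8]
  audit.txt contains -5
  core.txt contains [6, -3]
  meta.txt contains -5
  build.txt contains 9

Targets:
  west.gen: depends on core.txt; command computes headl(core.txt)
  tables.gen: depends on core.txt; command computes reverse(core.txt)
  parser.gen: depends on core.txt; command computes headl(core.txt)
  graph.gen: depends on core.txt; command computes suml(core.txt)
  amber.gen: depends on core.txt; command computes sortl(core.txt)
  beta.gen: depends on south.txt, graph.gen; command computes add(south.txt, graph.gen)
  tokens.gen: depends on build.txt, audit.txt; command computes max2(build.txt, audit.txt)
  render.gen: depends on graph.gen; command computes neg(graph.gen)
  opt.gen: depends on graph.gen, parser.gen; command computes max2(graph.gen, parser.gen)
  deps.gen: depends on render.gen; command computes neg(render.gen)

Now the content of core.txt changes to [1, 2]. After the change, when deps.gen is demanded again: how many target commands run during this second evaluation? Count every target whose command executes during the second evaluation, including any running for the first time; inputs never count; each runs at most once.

First demand of the output computes:
  graph.gen = suml([6, -3]) = 3
  render.gen = neg(3) = -3
  deps.gen = neg(-3) = 3

After the edit, cleaning proceeds:
  graph.gen: a read changed (core.txt [6, -3]->[1, 2]) — executes, giving 3 — identical to its old value.
  render.gen: dirty, but its reads are unchanged (graph.gen unchanged); cached -3 stands.
  deps.gen: dirty, but its reads are unchanged (render.gen unchanged); cached 3 stands.

Note the absorption at graph.gen: it re-runs yet its value is the same, leaving the output's value untouched.

1 target commands run: graph.gen.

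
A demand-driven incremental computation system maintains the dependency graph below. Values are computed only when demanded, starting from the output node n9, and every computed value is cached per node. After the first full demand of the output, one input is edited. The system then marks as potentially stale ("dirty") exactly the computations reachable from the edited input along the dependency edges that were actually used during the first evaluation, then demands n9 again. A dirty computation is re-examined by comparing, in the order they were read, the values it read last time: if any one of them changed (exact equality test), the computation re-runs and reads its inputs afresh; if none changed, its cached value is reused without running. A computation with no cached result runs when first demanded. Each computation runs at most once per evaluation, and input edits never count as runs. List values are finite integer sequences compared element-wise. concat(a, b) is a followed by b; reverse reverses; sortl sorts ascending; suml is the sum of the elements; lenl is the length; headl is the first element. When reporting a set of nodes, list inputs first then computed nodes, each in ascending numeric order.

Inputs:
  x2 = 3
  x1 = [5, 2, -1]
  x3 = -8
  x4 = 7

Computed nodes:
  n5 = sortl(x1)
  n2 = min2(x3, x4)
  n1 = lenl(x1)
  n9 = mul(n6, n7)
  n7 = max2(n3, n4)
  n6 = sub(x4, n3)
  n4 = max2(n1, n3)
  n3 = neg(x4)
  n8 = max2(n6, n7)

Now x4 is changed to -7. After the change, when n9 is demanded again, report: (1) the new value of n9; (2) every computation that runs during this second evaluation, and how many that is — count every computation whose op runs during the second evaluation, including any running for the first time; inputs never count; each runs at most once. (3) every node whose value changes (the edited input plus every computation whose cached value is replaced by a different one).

New value of n9: -98.
Computations that run: n3, n4, n6, n7, n9 — 5 in total.
Values that change: x4, n3, n4, n6, n7, n9.

First evaluation (everything demanded from the output):
  n1 = lenl([5, 2, -1]) = 3
  n3 = neg(7) = -7
  n4 = max2(3, -7) = 3
  n6 = sub(7, -7) = 14
  n7 = max2(-7, 3) = 3
  n9 = mul(14, 3) = 42

Propagation after the edit:
  n3: runs — x4 7->-7; result 7.
  n4: runs — n3 -7->7; result 7.
  n6: runs — x4 7->-7; n3 -7->7; result -14.
  n7: runs — n3 -7->7; n4 3->7; result 7.
  n9: runs — n6 14->-14; n7 3->7; result -98.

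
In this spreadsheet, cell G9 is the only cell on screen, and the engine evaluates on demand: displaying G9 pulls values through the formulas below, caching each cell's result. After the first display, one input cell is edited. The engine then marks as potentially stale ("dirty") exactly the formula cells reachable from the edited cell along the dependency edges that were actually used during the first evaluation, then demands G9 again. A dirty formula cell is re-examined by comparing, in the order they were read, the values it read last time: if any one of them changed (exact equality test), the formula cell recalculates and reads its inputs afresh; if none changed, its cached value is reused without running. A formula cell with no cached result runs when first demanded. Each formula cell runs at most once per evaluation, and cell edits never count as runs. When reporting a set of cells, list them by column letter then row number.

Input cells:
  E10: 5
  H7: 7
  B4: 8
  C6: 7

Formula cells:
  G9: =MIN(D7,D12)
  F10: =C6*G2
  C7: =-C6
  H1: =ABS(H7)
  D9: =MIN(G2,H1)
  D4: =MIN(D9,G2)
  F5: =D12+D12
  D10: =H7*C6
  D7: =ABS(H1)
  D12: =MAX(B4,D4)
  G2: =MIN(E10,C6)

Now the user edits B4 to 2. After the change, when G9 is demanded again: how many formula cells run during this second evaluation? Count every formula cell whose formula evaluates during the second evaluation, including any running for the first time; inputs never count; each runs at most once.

Initial pass — values computed on the first demand:
  G2 = MIN(5, 7) = 5
  H1 = ABS(7) = 7
  D7 = ABS(7) = 7
  D9 = MIN(5, 7) = 5
  D4 = MIN(5, 5) = 5
  D12 = MAX(8, 5) = 8
  G9 = MIN(7, 8) = 7

Second demand — change propagation:
  D12: re-runs because B4 8->2; new result 5.
  G9: re-runs because D12 8->5; new result 5.

Run set: D12, G9 (2 run).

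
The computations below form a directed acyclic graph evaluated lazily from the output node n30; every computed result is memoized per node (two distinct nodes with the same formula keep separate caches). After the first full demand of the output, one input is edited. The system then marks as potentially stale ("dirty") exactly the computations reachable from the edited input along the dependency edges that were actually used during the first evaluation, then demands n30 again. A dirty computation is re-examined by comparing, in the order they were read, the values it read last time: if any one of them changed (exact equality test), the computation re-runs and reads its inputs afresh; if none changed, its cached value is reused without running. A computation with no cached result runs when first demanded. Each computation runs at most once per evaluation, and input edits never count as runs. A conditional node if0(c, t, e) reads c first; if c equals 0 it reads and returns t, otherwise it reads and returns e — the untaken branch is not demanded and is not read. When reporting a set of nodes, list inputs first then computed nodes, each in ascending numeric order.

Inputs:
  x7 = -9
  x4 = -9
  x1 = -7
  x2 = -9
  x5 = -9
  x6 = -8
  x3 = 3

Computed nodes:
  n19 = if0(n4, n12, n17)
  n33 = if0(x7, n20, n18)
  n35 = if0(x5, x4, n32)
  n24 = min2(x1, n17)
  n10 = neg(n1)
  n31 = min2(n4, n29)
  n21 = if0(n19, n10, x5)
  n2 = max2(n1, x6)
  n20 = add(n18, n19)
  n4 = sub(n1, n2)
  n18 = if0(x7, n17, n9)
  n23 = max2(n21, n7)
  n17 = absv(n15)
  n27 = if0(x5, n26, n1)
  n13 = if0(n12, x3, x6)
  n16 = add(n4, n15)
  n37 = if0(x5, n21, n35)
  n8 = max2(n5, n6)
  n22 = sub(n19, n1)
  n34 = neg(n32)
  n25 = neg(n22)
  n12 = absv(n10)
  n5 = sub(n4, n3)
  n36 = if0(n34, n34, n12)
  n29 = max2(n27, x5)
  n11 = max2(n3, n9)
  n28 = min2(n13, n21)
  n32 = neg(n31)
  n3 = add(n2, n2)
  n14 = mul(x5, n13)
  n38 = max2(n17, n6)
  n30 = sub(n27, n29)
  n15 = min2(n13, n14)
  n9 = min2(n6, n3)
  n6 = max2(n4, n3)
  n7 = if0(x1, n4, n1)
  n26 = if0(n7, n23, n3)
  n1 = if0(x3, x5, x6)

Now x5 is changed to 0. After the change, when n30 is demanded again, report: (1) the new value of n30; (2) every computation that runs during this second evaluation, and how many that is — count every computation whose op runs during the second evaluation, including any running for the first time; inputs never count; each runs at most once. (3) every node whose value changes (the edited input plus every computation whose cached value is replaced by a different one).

First demand of the output computes:
  n1 = if0(x3=3 -> else branch x6) = -8
  n27 = if0(x5=-9 -> else branch n1) = -8
  n29 = max2(-8, -9) = -8
  n30 = sub(-8, -8) = 0

After the edit, cleaning proceeds:
  n2: had never run; runs now, result -8.
  n3: had never run; runs now, result -16.
  n7: had never run; runs now, result -8.
  n26: had never run; runs now, result -16.
  n27: a read changed (x5 -9->0) — executes, giving -16.
  n29: a read changed (n27 -8->-16; x5 -9->0) — executes, giving 0.
  n30: a read changed (n27 -8->-16; n29 -8->0) — executes, giving -16.

Note the branch switch — n2, n3, n7, n26 had no cache and run now for the first time.

Demanding n30 again yields -16.
7 computations run: n2, n3, n7, n26, n27, n29, n30.
The nodes whose values change: x5, n27, n29, n30.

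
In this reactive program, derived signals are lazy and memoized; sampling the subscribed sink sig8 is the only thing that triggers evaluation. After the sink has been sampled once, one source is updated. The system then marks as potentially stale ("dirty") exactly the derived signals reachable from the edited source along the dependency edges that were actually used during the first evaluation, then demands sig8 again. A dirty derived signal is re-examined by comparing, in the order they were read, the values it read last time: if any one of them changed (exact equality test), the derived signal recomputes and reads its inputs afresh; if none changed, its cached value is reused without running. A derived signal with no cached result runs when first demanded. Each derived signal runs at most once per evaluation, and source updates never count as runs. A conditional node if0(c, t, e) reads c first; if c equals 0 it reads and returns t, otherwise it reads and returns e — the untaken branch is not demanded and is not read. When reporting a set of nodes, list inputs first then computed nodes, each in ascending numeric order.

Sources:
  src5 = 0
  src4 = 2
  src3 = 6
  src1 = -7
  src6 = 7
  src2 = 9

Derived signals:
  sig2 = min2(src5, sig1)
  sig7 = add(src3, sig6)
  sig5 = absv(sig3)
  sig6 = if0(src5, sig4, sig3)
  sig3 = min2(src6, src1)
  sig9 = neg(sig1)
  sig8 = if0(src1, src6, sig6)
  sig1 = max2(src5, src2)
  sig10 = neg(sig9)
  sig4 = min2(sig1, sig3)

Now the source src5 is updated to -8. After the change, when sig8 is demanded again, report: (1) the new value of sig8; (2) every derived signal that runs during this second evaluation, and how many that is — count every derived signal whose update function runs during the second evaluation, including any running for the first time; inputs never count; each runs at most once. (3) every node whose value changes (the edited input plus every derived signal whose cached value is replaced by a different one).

First demand of the output computes:
  sig1 = max2(0, 9) = 9
  sig3 = min2(7, -7) = -7
  sig4 = min2(9, -7) = -7
  sig6 = if0(src5=0 -> then branch sig4) = -7
  sig8 = if0(src1=-7 -> else branch sig6) = -7

After the edit, cleaning proceeds:
  sig1: stays stale; no demand reaches it after the flip.
  sig4: stays stale; no demand reaches it after the flip.
  sig6: a read changed (src5 0->-8) — executes, giving -7 — identical to its old value.
  sig8: dirty, but its reads are unchanged (src1 unchanged, sig6 unchanged); cached -7 stands.

Note the branch switch — demand abandons sig1, sig4, which are never re-examined.

Demanding sig8 again yields -7.
1 derived signals run: sig6.
The nodes whose values change: src5.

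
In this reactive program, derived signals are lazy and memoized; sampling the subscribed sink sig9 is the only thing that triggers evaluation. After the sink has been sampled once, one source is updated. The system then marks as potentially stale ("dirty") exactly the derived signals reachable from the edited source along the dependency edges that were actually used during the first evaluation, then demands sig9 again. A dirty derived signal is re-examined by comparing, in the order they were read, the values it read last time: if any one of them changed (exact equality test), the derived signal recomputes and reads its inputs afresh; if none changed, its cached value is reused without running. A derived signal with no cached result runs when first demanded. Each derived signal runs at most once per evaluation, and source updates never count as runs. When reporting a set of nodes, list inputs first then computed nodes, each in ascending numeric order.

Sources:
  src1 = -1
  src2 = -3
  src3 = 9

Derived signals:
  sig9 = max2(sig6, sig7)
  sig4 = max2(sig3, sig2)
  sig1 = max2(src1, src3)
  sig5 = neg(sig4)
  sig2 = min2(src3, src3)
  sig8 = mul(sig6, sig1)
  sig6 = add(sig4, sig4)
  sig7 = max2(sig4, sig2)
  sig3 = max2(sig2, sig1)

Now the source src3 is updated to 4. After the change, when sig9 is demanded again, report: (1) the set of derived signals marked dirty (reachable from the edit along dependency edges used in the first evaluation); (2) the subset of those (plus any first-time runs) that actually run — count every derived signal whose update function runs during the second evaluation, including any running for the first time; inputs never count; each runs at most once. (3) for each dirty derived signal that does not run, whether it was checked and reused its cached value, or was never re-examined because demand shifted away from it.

The edit dirties: sig1, sig2, sig3, sig4, sig6, sig7, sig9.
7 derived signals run: sig1, sig2, sig3, sig4, sig6, sig7, sig9.
No dirty derived signal escaped a run.

First demand of the output computes:
  sig1 = max2(-1, 9) = 9
  sig2 = min2(9, 9) = 9
  sig3 = max2(9, 9) = 9
  sig4 = max2(9, 9) = 9
  sig6 = add(9, 9) = 18
  sig7 = max2(9, 9) = 9
  sig9 = max2(18, 9) = 18

After the edit, cleaning proceeds:
  sig1: a read changed (src3 9->4) — executes, giving 4.
  sig2: a read changed (src3 9->4; src3 9->4) — executes, giving 4.
  sig3: a read changed (sig2 9->4; sig1 9->4) — executes, giving 4.
  sig4: a read changed (sig3 9->4; sig2 9->4) — executes, giving 4.
  sig6: a read changed (sig4 9->4; sig4 9->4) — executes, giving 8.
  sig7: a read changed (sig4 9->4; sig2 9->4) — executes, giving 4.
  sig9: a read changed (sig6 18->8; sig7 9->4) — executes, giving 8.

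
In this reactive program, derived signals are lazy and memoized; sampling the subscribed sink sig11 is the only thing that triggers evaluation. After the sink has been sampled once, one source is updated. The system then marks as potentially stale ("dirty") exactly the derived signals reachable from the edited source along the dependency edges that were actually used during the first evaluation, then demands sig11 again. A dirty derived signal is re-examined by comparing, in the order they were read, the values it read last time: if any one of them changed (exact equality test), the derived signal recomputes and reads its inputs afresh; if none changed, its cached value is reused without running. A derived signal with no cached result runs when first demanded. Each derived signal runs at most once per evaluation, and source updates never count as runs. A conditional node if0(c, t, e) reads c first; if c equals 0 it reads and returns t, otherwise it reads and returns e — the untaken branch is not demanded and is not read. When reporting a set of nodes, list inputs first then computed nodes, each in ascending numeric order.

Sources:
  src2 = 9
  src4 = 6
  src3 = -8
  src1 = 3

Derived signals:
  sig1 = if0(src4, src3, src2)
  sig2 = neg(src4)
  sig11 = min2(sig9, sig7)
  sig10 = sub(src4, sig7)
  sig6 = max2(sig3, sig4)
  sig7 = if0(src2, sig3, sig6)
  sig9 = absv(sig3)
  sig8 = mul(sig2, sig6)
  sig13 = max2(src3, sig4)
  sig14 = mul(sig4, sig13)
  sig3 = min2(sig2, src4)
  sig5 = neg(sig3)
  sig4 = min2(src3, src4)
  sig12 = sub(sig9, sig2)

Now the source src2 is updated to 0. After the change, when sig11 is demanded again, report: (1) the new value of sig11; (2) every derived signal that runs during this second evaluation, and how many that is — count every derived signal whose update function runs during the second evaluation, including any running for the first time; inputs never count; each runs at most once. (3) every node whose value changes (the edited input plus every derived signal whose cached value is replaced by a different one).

Demanding sig11 again yields -6.
1 derived signals run: sig7.
The nodes whose values change: src2.
Note the absorption at sig7: it re-runs yet its value is the same, leaving the output's value untouched.

First demand of the output computes:
  sig2 = neg(6) = -6
  sig3 = min2(-6, 6) = -6
  sig4 = min2(-8, 6) = -8
  sig6 = max2(-6, -8) = -6
  sig7 = if0(src2=9 -> else branch sig6) = -6
  sig9 = absv(-6) = 6
  sig11 = min2(6, -6) = -6

After the edit, cleaning proceeds:
  sig7: a read changed (src2 9->0) — executes, giving -6 — identical to its old value.
  sig11: dirty, but its reads are unchanged (sig9 unchanged, sig7 unchanged); cached -6 stands.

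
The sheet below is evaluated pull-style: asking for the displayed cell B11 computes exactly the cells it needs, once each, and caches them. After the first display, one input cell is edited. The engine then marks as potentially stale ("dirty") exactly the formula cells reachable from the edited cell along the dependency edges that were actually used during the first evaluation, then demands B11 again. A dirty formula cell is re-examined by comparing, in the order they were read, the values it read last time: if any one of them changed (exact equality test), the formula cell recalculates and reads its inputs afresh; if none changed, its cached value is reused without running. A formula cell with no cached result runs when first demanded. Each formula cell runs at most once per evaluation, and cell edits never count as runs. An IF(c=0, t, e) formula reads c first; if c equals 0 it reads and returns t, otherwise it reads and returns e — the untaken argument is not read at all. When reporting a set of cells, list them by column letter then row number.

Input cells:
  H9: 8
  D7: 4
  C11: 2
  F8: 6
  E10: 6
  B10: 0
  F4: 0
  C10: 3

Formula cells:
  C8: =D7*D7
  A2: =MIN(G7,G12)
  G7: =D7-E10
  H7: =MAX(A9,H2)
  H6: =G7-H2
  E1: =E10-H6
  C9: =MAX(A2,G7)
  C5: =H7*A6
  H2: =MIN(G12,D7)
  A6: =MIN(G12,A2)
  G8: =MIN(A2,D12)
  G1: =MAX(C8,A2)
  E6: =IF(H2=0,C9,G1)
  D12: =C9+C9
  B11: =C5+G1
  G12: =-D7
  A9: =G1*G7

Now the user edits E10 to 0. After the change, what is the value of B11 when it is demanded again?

Demanding B11 again yields -240.
Note where the cutoff bites: G1 is checked, finds nothing changed, and keeps its cache.

First demand of the output computes:
  C8 = 4 * 4 = 16
  G7 = 4 - 6 = -2
  G12 = -(4) = -4
  A2 = MIN(-2, -4) = -4
  A6 = MIN(-4, -4) = -4
  G1 = MAX(16, -4) = 16
  A9 = 16 * -2 = -32
  H2 = MIN(-4, 4) = -4
  H7 = MAX(-32, -4) = -4
  C5 = -4 * -4 = 16
  B11 = 16 + 16 = 32

After the edit, cleaning proceeds:
  G7: a read changed (E10 6->0) — executes, giving 4.
  A2: a read changed (G7 -2->4) — executes, giving -4 — identical to its old value.
  A6: dirty, but its reads are unchanged (G12 unchanged, A2 unchanged); cached -4 stands.
  G1: dirty, but its reads are unchanged (C8 unchanged, A2 unchanged); cached 16 stands.
  A9: a read changed (G7 -2->4) — executes, giving 64.
  H7: a read changed (A9 -32->64) — executes, giving 64.
  C5: a read changed (H7 -4->64) — executes, giving -256.
  B11: a read changed (C5 16->-256) — executes, giving -240.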